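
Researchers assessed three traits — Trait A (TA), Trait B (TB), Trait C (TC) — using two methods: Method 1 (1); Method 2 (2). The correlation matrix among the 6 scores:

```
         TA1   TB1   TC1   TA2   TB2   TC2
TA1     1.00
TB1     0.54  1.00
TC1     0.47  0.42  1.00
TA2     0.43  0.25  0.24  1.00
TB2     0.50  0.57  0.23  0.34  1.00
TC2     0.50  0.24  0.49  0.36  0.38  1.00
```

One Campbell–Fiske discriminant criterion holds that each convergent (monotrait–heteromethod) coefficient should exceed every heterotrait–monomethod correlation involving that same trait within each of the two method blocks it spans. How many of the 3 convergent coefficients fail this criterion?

Each convergent coefficient versus the relevant comparison correlations:
TA (methods 1·2): 0.43 vs {0.54, 0.34, 0.47, 0.36} → fail.
TB (methods 1·2): 0.57 vs {0.54, 0.34, 0.42, 0.38} → pass.
TC (methods 1·2): 0.49 vs {0.47, 0.36, 0.42, 0.38} → pass.
1 of 3 fail.

1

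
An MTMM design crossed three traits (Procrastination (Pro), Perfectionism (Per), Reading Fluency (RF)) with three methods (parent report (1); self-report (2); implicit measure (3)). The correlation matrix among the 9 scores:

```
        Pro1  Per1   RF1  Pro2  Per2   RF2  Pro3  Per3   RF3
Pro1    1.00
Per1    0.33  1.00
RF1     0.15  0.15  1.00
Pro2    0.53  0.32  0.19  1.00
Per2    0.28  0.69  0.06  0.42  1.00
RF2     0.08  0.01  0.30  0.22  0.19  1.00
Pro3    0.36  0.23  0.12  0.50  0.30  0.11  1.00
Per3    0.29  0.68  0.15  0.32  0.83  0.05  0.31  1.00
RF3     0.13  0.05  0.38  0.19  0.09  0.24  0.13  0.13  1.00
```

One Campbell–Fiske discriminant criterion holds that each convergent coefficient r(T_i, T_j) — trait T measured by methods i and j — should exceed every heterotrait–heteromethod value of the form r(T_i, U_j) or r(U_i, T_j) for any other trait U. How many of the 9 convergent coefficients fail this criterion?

Convergent coefficients and their comparison sets:
Pro (methods 1·2): 0.53 vs {0.28, 0.32, 0.08, 0.19} → pass.
Pro (methods 1·3): 0.36 vs {0.29, 0.23, 0.13, 0.12} → pass.
Pro (methods 2·3): 0.50 vs {0.32, 0.30, 0.19, 0.11} → pass.
Per (methods 1·2): 0.69 vs {0.32, 0.28, 0.01, 0.06} → pass.
Per (methods 1·3): 0.68 vs {0.23, 0.29, 0.05, 0.15} → pass.
Per (methods 2·3): 0.83 vs {0.30, 0.32, 0.09, 0.05} → pass.
RF (methods 1·2): 0.30 vs {0.19, 0.08, 0.06, 0.01} → pass.
RF (methods 1·3): 0.38 vs {0.12, 0.13, 0.15, 0.05} → pass.
RF (methods 2·3): 0.24 vs {0.11, 0.19, 0.05, 0.09} → pass.
0 of 9 fail.

0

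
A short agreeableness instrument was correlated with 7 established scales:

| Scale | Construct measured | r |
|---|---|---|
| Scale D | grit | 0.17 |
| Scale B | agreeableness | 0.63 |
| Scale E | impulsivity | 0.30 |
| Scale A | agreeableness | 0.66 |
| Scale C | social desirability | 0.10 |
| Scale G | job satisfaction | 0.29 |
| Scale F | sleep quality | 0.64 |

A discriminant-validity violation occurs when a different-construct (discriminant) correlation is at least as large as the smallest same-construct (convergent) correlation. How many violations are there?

1

Convergent (same construct = agreeableness): Scale B, Scale A.
Smallest convergent = 0.63. Discriminant values: 0.17, 0.30, 0.10, 0.29, 0.64; count ≥ 0.63 → 1.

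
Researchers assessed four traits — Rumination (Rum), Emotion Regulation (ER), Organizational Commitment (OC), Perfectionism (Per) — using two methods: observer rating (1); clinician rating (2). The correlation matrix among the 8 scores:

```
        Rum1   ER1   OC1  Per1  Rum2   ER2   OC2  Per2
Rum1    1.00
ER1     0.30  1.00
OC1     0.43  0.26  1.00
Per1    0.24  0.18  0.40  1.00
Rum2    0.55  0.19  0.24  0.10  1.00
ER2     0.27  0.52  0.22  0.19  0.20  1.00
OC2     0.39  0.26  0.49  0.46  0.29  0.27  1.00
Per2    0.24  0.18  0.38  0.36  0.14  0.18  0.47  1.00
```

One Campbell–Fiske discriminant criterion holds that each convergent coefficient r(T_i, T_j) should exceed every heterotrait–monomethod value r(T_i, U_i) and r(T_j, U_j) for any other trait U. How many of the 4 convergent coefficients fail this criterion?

1

Checking each validity diagonal entry against its comparison values:
Rum (methods 1·2): 0.55 vs {0.30, 0.20, 0.43, 0.29, 0.24, 0.14} → pass.
ER (methods 1·2): 0.52 vs {0.30, 0.20, 0.26, 0.27, 0.18, 0.18} → pass.
OC (methods 1·2): 0.49 vs {0.43, 0.29, 0.26, 0.27, 0.40, 0.47} → pass.
Per (methods 1·2): 0.36 vs {0.24, 0.14, 0.18, 0.18, 0.40, 0.47} → fail.
1 of 4 fail.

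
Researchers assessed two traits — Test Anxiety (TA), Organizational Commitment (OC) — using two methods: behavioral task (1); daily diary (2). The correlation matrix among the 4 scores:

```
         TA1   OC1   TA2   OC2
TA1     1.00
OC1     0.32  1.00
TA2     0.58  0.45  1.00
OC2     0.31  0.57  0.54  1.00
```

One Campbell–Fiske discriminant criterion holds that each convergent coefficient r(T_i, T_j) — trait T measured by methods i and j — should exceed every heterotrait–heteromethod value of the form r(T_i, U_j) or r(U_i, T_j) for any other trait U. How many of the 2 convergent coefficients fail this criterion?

0

Checking each validity diagonal entry against its comparison values:
TA (methods 1·2): 0.58 vs {0.31, 0.45} → pass.
OC (methods 1·2): 0.57 vs {0.45, 0.31} → pass.
0 of 2 fail.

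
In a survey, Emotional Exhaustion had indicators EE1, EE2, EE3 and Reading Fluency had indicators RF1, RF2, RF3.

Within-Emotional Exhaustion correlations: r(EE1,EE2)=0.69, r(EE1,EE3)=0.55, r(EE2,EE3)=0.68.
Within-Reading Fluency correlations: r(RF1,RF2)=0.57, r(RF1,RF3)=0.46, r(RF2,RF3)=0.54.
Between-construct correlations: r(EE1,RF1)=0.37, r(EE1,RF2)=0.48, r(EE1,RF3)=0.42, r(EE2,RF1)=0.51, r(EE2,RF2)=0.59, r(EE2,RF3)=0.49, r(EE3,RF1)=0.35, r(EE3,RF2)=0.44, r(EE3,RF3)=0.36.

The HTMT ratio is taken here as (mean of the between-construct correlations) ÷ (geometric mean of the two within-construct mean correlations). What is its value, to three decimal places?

Mean heterotrait r = 4.01/9 = 0.4456.
Mean within-EE = 1.92/3 = 0.6400; mean within-RF = 1.57/3 = 0.5233.
Geometric mean = √(0.6400 × 0.5233) = 0.5787.
HTMT = 0.4456 / 0.5787 = 0.770.

0.770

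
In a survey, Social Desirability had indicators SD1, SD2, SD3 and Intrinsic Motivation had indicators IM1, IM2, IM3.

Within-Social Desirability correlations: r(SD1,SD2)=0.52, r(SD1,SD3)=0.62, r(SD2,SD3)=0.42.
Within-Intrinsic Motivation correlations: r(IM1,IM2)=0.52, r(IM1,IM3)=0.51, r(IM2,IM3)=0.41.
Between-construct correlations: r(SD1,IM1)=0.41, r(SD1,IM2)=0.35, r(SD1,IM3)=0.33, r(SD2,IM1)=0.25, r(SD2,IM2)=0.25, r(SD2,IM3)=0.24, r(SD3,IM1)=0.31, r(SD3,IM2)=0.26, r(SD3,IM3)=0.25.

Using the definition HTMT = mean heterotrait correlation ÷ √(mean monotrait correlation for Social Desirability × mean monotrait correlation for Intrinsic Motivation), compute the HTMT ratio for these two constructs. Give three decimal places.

0.589

Mean between = 2.65/9 = 0.2944.
Mean within-SD = 1.56/3 = 0.5200; mean within-IM = 1.44/3 = 0.4800.
Geometric mean = √(0.5200 × 0.4800) = 0.4996.
HTMT = 0.2944 / 0.4996 = 0.589.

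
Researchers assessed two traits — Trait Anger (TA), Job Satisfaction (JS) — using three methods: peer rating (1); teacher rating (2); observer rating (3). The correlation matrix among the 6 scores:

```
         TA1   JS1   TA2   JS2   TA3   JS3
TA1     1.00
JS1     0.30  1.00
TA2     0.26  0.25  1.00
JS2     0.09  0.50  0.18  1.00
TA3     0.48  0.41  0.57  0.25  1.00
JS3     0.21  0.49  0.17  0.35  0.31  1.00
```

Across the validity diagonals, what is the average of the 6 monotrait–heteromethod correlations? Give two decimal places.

0.44

Convergent values: 0.26, 0.48, 0.57, 0.50, 0.49, 0.35; mean = 2.65/6 = 0.44.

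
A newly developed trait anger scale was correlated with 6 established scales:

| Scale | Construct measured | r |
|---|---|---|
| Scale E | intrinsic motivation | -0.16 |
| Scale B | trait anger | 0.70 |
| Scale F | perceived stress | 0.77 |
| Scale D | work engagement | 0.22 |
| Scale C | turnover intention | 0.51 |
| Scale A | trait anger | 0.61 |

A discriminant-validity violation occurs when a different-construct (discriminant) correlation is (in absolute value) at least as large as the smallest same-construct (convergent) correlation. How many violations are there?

1

Convergent (same construct = trait anger): Scale B, Scale A.
Smallest convergent = 0.61. Discriminant |r|: 0.16, 0.77, 0.22, 0.51; count ≥ 0.61 → 1.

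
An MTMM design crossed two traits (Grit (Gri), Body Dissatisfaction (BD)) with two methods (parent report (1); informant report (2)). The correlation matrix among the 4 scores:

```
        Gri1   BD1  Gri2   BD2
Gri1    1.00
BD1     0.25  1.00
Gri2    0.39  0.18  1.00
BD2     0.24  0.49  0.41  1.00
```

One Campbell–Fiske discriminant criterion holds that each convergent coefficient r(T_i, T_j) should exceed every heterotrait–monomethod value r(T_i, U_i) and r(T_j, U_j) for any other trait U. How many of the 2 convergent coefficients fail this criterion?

1

Each convergent coefficient versus the relevant comparison correlations:
Gri (methods 1·2): 0.39 vs {0.25, 0.41} → fail.
BD (methods 1·2): 0.49 vs {0.25, 0.41} → pass.
1 of 2 fail.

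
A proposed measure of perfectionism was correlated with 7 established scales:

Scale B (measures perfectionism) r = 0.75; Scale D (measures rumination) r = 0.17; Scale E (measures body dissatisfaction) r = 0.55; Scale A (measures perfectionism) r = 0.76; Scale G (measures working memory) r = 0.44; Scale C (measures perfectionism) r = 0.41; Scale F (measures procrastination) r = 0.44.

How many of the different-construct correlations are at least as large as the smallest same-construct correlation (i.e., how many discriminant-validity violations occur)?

Convergent (same construct = perfectionism): Scale B, Scale A, Scale C.
Smallest convergent = 0.41. Discriminant values: 0.17, 0.55, 0.44, 0.44; count ≥ 0.41 → 3.

3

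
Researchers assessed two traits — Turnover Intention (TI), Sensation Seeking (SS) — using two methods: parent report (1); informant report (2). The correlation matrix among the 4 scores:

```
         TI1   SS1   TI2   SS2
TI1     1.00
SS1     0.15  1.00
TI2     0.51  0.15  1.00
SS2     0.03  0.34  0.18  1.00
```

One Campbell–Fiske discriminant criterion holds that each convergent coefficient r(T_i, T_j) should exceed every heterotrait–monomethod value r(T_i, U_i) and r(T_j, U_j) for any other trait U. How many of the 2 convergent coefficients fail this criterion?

Each convergent coefficient versus the relevant comparison correlations:
TI (methods 1·2): 0.51 vs {0.15, 0.18} → pass.
SS (methods 1·2): 0.34 vs {0.15, 0.18} → pass.
0 of 2 fail.

0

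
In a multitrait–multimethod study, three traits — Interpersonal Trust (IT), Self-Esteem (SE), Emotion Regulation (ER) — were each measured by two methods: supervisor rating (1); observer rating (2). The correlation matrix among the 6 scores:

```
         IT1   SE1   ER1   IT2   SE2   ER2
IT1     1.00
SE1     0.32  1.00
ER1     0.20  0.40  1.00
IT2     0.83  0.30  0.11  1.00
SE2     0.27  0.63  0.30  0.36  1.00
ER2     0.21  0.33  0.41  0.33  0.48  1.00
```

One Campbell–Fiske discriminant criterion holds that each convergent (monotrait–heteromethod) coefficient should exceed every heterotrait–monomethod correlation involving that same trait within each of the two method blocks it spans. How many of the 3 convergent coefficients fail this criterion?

1

Convergent coefficients and their comparison sets:
IT (methods 1·2): 0.83 vs {0.32, 0.36, 0.20, 0.33} → pass.
SE (methods 1·2): 0.63 vs {0.32, 0.36, 0.40, 0.48} → pass.
ER (methods 1·2): 0.41 vs {0.20, 0.33, 0.40, 0.48} → fail.
1 of 3 fail.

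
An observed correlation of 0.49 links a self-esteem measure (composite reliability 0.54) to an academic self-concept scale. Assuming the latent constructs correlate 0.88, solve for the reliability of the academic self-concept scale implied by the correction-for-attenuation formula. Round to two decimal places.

r_true = r_obs / √(r_xx · r_yy) ⇒ 0.88 = 0.49 / √(0.54 · r_yy).
√(0.54 · r_yy) = 0.49 / 0.88 = 0.5568; 0.54 · r_yy = 0.3100; r_yy = 0.3100 / 0.54 ≈ 0.57.

0.57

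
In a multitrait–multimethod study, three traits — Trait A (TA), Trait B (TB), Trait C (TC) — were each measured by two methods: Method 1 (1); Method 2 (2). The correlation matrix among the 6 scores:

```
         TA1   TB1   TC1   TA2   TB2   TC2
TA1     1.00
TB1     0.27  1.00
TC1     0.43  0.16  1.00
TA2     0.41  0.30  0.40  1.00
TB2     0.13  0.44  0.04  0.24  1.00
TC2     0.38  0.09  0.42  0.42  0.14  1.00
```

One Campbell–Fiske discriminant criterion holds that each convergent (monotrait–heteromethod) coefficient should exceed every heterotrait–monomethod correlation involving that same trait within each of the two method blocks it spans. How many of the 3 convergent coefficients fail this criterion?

Checking each validity diagonal entry against its comparison values:
TA (methods 1·2): 0.41 vs {0.27, 0.24, 0.43, 0.42} → fail.
TB (methods 1·2): 0.44 vs {0.27, 0.24, 0.16, 0.14} → pass.
TC (methods 1·2): 0.42 vs {0.43, 0.42, 0.16, 0.14} → fail.
2 of 3 fail.

2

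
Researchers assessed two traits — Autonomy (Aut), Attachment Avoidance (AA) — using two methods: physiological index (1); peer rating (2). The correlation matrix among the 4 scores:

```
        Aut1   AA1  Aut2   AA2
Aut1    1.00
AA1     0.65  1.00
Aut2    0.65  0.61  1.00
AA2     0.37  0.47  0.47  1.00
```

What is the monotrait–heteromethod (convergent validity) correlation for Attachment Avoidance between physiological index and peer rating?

Same trait (AA), different methods: r(AA1, AA2) = 0.47.

0.47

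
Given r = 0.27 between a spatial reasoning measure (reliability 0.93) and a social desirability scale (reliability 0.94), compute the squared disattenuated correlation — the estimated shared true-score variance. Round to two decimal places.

Disattenuated r = 0.27 / √(0.93 × 0.94) = 0.27 / 0.9350 = 0.2888.
Shared true-score variance = 0.2888² = 0.0834 ≈ 0.08.

0.08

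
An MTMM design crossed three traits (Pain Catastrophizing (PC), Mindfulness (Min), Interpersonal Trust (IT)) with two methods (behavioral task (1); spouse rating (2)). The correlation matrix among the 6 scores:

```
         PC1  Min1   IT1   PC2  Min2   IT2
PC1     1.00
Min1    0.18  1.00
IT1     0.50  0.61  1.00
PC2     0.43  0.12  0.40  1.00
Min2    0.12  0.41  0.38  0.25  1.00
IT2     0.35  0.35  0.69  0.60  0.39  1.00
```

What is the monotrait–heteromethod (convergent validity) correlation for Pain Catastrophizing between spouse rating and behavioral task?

0.43

Same trait (PC), different methods: r(PC2, PC1) = 0.43.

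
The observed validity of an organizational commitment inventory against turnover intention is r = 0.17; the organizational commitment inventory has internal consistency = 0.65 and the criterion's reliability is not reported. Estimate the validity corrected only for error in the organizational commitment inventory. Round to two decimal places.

Single correction: r_c = r_obs / √r_xx = 0.17 / √0.65 = 0.17 / 0.8062 ≈ 0.21.

0.21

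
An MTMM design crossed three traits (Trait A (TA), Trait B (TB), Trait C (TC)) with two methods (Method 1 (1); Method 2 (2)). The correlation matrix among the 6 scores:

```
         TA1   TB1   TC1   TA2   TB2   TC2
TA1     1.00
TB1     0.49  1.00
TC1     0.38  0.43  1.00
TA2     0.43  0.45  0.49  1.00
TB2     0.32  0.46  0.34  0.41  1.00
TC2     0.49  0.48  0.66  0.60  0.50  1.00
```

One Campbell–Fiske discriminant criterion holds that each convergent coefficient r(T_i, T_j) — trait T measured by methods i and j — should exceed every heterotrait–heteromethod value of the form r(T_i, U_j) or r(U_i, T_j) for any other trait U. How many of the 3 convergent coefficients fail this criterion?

2

Checking each validity diagonal entry against its comparison values:
TA (methods 1·2): 0.43 vs {0.32, 0.45, 0.49, 0.49} → fail.
TB (methods 1·2): 0.46 vs {0.45, 0.32, 0.48, 0.34} → fail.
TC (methods 1·2): 0.66 vs {0.49, 0.49, 0.34, 0.48} → pass.
2 of 3 fail.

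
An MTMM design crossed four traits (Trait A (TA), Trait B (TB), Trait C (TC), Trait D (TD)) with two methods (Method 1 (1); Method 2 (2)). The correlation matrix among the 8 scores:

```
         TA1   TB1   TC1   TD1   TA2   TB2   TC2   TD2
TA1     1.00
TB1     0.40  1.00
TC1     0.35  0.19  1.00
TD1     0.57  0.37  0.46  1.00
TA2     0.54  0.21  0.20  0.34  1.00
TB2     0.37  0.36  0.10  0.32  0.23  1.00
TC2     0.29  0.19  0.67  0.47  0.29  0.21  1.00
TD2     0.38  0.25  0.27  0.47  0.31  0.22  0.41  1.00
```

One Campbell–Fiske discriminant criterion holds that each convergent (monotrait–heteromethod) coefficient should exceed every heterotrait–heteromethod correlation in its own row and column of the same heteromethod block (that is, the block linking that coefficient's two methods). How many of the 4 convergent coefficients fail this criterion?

2

Checking each validity diagonal entry against its comparison values:
TA (methods 1·2): 0.54 vs {0.37, 0.21, 0.29, 0.20, 0.38, 0.34} → pass.
TB (methods 1·2): 0.36 vs {0.21, 0.37, 0.19, 0.10, 0.25, 0.32} → fail.
TC (methods 1·2): 0.67 vs {0.20, 0.29, 0.10, 0.19, 0.27, 0.47} → pass.
TD (methods 1·2): 0.47 vs {0.34, 0.38, 0.32, 0.25, 0.47, 0.27} → fail.
2 of 4 fail.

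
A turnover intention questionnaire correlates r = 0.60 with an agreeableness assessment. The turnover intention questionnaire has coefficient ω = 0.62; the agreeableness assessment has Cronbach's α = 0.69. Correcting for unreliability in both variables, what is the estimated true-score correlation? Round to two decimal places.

r_true = r_obs / √(r_xx · r_yy) = 0.60 / √(0.62 × 0.69) = 0.60 / √0.4278 = 0.60 / 0.6541 ≈ 0.92.

0.92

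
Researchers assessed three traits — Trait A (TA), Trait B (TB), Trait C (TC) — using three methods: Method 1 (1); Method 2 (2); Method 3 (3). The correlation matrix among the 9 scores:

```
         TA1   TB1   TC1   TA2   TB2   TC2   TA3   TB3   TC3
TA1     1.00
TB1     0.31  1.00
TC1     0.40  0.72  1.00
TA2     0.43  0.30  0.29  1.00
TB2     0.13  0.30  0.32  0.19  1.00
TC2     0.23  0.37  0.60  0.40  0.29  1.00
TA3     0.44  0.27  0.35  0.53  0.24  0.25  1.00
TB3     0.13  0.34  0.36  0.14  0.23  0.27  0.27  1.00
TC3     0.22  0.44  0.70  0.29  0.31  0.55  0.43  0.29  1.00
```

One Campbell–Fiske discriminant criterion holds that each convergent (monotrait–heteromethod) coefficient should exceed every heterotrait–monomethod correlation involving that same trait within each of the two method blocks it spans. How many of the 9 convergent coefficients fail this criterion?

5

Each convergent coefficient versus the relevant comparison correlations:
TA (methods 1·2): 0.43 vs {0.31, 0.19, 0.40, 0.40} → pass.
TA (methods 1·3): 0.44 vs {0.31, 0.27, 0.40, 0.43} → pass.
TA (methods 2·3): 0.53 vs {0.19, 0.27, 0.40, 0.43} → pass.
TB (methods 1·2): 0.30 vs {0.31, 0.19, 0.72, 0.29} → fail.
TB (methods 1·3): 0.34 vs {0.31, 0.27, 0.72, 0.29} → fail.
TB (methods 2·3): 0.23 vs {0.19, 0.27, 0.29, 0.29} → fail.
TC (methods 1·2): 0.60 vs {0.40, 0.40, 0.72, 0.29} → fail.
TC (methods 1·3): 0.70 vs {0.40, 0.43, 0.72, 0.29} → fail.
TC (methods 2·3): 0.55 vs {0.40, 0.43, 0.29, 0.29} → pass.
5 of 9 fail.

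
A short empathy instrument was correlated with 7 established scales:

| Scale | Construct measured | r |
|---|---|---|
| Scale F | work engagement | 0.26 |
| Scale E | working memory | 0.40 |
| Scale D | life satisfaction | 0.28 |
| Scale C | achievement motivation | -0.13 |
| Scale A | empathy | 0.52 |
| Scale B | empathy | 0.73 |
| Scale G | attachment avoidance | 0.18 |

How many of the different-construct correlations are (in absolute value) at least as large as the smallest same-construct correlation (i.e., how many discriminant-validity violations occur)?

0

Convergent (same construct = empathy): Scale A, Scale B.
Smallest convergent = 0.52. Discriminant |r|: 0.26, 0.40, 0.28, 0.13, 0.18; count ≥ 0.52 → 0.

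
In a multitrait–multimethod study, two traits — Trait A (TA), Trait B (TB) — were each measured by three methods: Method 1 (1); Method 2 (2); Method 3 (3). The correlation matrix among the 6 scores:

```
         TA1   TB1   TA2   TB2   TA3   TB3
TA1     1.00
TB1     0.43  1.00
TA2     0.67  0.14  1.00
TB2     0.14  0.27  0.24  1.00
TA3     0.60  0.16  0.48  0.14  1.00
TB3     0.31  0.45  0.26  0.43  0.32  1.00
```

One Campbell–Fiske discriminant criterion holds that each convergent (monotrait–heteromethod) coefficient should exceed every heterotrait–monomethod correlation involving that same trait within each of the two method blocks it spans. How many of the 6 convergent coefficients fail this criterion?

1

Each convergent coefficient versus the relevant comparison correlations:
TA (methods 1·2): 0.67 vs {0.43, 0.24} → pass.
TA (methods 1·3): 0.60 vs {0.43, 0.32} → pass.
TA (methods 2·3): 0.48 vs {0.24, 0.32} → pass.
TB (methods 1·2): 0.27 vs {0.43, 0.24} → fail.
TB (methods 1·3): 0.45 vs {0.43, 0.32} → pass.
TB (methods 2·3): 0.43 vs {0.24, 0.32} → pass.
1 of 6 fail.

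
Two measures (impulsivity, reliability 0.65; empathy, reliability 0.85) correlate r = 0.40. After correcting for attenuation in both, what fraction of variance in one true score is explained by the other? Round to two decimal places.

0.29

Disattenuated r = 0.40 / √(0.65 × 0.85) = 0.40 / 0.7433 = 0.5381.
Shared true-score variance = 0.5381² = 0.2896 ≈ 0.29.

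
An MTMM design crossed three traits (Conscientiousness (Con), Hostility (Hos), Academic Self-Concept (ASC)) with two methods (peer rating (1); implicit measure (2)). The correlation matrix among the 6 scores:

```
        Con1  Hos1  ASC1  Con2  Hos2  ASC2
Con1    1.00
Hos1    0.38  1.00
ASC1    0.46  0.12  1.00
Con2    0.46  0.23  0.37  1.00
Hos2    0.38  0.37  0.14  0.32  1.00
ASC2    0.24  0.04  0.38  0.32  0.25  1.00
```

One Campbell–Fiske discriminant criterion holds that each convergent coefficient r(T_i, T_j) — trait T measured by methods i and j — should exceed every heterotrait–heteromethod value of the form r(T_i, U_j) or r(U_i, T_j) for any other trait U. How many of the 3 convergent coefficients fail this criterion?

1

Convergent coefficients and their comparison sets:
Con (methods 1·2): 0.46 vs {0.38, 0.23, 0.24, 0.37} → pass.
Hos (methods 1·2): 0.37 vs {0.23, 0.38, 0.04, 0.14} → fail.
ASC (methods 1·2): 0.38 vs {0.37, 0.24, 0.14, 0.04} → pass.
1 of 3 fail.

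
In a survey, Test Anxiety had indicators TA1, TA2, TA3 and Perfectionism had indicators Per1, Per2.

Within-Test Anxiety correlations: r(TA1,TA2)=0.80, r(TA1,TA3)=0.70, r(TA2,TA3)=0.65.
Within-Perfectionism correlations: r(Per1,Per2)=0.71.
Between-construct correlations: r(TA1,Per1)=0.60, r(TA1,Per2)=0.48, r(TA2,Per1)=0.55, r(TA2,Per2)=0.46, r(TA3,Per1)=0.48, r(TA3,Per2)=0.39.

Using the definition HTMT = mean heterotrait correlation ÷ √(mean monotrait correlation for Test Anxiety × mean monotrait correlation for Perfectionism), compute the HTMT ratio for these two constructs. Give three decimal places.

Mean heterotrait r = 2.96/6 = 0.4933.
Mean within-TA = 2.15/3 = 0.7167; mean within-Per = 0.71/1 = 0.7100.
Geometric mean = √(0.7167 × 0.7100) = 0.7133.
HTMT = 0.4933 / 0.7133 = 0.692.

0.692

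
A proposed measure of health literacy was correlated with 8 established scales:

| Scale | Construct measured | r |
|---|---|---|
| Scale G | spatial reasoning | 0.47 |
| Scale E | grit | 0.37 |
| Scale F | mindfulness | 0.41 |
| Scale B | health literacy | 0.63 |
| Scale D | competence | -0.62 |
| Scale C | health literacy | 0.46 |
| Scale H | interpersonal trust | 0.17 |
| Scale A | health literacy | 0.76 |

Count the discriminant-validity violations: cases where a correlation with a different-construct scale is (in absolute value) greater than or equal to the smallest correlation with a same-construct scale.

2

Convergent (same construct = health literacy): Scale B, Scale C, Scale A.
Smallest convergent = 0.46. Discriminant |r|: 0.47, 0.37, 0.41, 0.62, 0.17; count ≥ 0.46 → 2.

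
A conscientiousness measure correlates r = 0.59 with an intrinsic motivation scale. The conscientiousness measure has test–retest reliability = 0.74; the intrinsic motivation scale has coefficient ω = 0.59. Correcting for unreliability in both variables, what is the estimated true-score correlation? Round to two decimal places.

0.89

r_true = r_obs / √(r_xx · r_yy) = 0.59 / √(0.74 × 0.59) = 0.59 / √0.4366 = 0.59 / 0.6608 ≈ 0.89.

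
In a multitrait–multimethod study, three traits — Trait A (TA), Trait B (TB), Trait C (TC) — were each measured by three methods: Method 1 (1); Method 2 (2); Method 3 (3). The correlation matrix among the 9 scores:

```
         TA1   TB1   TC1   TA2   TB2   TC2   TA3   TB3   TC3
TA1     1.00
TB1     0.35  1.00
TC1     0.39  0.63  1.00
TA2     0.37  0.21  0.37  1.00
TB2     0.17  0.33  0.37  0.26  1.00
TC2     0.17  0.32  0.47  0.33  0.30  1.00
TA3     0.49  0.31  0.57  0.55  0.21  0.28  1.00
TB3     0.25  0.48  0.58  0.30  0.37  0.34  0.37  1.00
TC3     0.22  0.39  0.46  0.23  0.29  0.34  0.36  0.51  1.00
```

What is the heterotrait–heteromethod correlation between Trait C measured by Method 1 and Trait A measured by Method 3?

Different traits and methods: r(TC1, TA3) = 0.57.

0.57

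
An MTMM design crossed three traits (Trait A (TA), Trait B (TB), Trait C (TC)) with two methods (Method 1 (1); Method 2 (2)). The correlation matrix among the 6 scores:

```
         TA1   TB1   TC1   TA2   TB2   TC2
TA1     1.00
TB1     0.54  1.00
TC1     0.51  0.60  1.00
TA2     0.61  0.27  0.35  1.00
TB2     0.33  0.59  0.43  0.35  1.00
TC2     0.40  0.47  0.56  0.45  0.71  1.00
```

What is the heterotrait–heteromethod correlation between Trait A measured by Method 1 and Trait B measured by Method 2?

Different traits and methods: r(TA1, TB2) = 0.33.

0.33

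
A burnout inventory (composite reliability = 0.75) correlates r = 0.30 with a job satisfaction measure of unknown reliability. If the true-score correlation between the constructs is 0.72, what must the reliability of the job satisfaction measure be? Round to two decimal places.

r_true = r_obs / √(r_xx · r_yy) ⇒ 0.72 = 0.30 / √(0.75 · r_yy).
√(0.75 · r_yy) = 0.30 / 0.72 = 0.4167; 0.75 · r_yy = 0.1736; r_yy = 0.1736 / 0.75 ≈ 0.23.

0.23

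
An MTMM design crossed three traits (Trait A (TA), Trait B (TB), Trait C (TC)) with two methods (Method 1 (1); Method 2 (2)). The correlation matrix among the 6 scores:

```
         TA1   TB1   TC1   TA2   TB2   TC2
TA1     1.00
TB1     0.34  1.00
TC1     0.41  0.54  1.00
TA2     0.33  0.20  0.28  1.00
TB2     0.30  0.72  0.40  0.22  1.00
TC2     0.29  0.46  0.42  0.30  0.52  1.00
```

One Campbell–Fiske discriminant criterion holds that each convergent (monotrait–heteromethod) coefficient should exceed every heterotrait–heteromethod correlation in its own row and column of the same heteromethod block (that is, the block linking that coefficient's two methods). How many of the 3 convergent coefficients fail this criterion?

1

Checking each validity diagonal entry against its comparison values:
TA (methods 1·2): 0.33 vs {0.30, 0.20, 0.29, 0.28} → pass.
TB (methods 1·2): 0.72 vs {0.20, 0.30, 0.46, 0.40} → pass.
TC (methods 1·2): 0.42 vs {0.28, 0.29, 0.40, 0.46} → fail.
1 of 3 fail.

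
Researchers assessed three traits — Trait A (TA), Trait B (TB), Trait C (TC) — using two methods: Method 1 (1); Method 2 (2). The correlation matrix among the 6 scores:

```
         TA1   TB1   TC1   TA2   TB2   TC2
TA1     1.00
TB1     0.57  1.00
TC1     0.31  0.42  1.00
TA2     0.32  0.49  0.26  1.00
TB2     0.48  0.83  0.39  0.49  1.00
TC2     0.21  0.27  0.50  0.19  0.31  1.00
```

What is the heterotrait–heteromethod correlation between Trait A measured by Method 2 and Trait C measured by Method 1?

Different traits and methods: r(TA2, TC1) = 0.26.

0.26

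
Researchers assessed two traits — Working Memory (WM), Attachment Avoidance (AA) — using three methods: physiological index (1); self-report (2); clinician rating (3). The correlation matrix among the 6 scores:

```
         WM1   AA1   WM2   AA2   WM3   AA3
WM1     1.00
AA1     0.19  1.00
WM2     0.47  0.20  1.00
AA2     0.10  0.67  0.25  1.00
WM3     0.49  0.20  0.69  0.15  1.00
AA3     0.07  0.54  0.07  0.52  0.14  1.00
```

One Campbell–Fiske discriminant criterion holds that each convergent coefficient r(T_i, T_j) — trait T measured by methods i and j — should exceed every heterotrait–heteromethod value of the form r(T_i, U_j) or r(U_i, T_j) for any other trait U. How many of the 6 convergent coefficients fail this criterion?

0

Each convergent coefficient versus the relevant comparison correlations:
WM (methods 1·2): 0.47 vs {0.10, 0.20} → pass.
WM (methods 1·3): 0.49 vs {0.07, 0.20} → pass.
WM (methods 2·3): 0.69 vs {0.07, 0.15} → pass.
AA (methods 1·2): 0.67 vs {0.20, 0.10} → pass.
AA (methods 1·3): 0.54 vs {0.20, 0.07} → pass.
AA (methods 2·3): 0.52 vs {0.15, 0.07} → pass.
0 of 6 fail.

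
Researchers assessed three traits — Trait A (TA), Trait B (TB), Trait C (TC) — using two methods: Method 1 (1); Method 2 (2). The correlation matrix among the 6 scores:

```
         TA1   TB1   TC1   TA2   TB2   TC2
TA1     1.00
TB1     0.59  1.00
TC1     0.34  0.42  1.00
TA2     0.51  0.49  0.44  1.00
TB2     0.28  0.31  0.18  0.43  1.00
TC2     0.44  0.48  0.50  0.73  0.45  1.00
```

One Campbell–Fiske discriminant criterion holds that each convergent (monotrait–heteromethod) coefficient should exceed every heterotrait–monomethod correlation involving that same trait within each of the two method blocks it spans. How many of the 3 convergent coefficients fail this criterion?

3

Each convergent coefficient versus the relevant comparison correlations:
TA (methods 1·2): 0.51 vs {0.59, 0.43, 0.34, 0.73} → fail.
TB (methods 1·2): 0.31 vs {0.59, 0.43, 0.42, 0.45} → fail.
TC (methods 1·2): 0.50 vs {0.34, 0.73, 0.42, 0.45} → fail.
3 of 3 fail.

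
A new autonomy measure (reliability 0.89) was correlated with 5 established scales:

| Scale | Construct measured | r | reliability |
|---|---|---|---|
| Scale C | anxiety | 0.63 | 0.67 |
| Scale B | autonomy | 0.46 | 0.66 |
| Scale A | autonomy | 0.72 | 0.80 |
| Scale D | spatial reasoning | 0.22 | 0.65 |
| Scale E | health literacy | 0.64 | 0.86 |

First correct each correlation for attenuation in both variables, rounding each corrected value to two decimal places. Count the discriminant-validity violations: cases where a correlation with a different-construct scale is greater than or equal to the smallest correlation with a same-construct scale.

Disattenuated r (r / √(r_scale · r_new)):
  Scale C (disc): 0.63 / √(0.67·0.89) = 0.82
  Scale B (conv): 0.46 / √(0.66·0.89) = 0.60
  Scale A (conv): 0.72 / √(0.80·0.89) = 0.85
  Scale D (disc): 0.22 / √(0.65·0.89) = 0.29
  Scale E (disc): 0.64 / √(0.86·0.89) = 0.73
Smallest convergent = 0.60. Discriminant values: 0.82, 0.29, 0.73; count ≥ 0.60 → 2.

2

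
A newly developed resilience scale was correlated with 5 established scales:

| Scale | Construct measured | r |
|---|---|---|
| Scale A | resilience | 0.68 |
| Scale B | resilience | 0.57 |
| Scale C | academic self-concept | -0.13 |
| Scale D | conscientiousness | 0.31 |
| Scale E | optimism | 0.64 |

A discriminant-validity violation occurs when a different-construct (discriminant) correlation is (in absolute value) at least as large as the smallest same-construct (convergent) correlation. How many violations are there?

Convergent (same construct = resilience): Scale A, Scale B.
Smallest convergent = 0.57. Discriminant |r|: 0.13, 0.31, 0.64; count ≥ 0.57 → 1.

1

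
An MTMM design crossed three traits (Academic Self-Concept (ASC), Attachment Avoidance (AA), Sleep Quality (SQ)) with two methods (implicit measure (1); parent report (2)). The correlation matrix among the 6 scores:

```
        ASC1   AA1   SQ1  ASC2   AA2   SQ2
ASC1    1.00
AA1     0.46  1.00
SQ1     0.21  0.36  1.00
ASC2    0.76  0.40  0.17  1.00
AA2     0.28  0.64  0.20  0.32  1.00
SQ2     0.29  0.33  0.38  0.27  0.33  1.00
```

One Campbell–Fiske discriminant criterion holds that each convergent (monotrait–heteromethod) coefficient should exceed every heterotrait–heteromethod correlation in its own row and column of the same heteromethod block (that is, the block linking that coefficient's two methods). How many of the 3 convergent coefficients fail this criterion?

Checking each validity diagonal entry against its comparison values:
ASC (methods 1·2): 0.76 vs {0.28, 0.40, 0.29, 0.17} → pass.
AA (methods 1·2): 0.64 vs {0.40, 0.28, 0.33, 0.20} → pass.
SQ (methods 1·2): 0.38 vs {0.17, 0.29, 0.20, 0.33} → pass.
0 of 3 fail.

0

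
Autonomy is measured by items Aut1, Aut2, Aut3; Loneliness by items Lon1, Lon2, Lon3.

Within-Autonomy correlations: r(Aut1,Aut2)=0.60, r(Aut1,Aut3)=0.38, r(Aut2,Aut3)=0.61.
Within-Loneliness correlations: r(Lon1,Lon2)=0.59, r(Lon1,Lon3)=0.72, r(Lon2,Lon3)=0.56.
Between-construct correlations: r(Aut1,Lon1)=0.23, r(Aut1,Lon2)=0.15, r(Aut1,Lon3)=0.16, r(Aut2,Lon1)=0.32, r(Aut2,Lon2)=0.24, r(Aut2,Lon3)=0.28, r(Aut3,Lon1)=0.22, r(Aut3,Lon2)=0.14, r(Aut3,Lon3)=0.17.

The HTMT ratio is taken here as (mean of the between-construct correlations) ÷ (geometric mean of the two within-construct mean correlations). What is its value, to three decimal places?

Between-construct mean = 1.91/9 = 0.2122.
Mean within-Aut = 1.59/3 = 0.5300; mean within-Lon = 1.87/3 = 0.6233.
Geometric mean = √(0.5300 × 0.6233) = 0.5748.
HTMT = 0.2122 / 0.5748 = 0.369.

0.369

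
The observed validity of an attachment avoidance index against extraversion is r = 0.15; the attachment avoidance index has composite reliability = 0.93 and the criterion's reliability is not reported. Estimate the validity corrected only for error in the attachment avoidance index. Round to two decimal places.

Single correction: r_c = r_obs / √r_xx = 0.15 / √0.93 = 0.15 / 0.9644 ≈ 0.16.

0.16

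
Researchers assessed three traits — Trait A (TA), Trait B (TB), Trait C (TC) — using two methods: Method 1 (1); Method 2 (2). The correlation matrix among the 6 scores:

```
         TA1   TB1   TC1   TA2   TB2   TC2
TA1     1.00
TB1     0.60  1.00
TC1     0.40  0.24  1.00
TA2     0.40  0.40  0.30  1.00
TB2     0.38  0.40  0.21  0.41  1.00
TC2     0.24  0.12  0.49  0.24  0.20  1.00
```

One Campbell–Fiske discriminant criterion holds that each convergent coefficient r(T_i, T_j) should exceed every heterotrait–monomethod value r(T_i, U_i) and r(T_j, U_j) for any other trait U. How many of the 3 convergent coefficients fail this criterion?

2

Checking each validity diagonal entry against its comparison values:
TA (methods 1·2): 0.40 vs {0.60, 0.41, 0.40, 0.24} → fail.
TB (methods 1·2): 0.40 vs {0.60, 0.41, 0.24, 0.20} → fail.
TC (methods 1·2): 0.49 vs {0.40, 0.24, 0.24, 0.20} → pass.
2 of 3 fail.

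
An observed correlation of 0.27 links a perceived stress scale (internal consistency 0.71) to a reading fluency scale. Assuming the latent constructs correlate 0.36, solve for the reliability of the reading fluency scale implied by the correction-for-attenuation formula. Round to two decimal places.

r_true = r_obs / √(r_xx · r_yy) ⇒ 0.36 = 0.27 / √(0.71 · r_yy).
√(0.71 · r_yy) = 0.27 / 0.36 = 0.7500; 0.71 · r_yy = 0.5625; r_yy = 0.5625 / 0.71 ≈ 0.79.

0.79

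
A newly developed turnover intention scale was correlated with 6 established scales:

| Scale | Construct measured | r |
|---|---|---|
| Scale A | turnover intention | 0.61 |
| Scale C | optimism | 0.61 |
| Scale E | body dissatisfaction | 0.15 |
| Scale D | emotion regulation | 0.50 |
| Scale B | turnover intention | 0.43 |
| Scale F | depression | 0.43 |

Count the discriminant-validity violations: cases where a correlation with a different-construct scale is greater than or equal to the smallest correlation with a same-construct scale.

Convergent (same construct = turnover intention): Scale A, Scale B.
Smallest convergent = 0.43. Discriminant values: 0.61, 0.15, 0.50, 0.43; count ≥ 0.43 → 3.

3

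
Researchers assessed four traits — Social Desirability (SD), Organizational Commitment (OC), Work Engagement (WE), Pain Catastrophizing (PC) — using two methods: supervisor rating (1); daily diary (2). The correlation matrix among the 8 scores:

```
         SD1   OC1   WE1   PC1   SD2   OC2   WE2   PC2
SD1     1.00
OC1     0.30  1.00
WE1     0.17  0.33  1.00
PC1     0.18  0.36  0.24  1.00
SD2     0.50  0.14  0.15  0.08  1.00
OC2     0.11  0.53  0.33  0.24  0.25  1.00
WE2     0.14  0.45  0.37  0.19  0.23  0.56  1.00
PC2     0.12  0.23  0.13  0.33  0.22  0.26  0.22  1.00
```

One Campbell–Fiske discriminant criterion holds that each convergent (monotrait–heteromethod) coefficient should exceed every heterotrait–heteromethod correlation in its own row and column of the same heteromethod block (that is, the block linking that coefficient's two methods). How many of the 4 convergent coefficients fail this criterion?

1

Checking each validity diagonal entry against its comparison values:
SD (methods 1·2): 0.50 vs {0.11, 0.14, 0.14, 0.15, 0.12, 0.08} → pass.
OC (methods 1·2): 0.53 vs {0.14, 0.11, 0.45, 0.33, 0.23, 0.24} → pass.
WE (methods 1·2): 0.37 vs {0.15, 0.14, 0.33, 0.45, 0.13, 0.19} → fail.
PC (methods 1·2): 0.33 vs {0.08, 0.12, 0.24, 0.23, 0.19, 0.13} → pass.
1 of 4 fail.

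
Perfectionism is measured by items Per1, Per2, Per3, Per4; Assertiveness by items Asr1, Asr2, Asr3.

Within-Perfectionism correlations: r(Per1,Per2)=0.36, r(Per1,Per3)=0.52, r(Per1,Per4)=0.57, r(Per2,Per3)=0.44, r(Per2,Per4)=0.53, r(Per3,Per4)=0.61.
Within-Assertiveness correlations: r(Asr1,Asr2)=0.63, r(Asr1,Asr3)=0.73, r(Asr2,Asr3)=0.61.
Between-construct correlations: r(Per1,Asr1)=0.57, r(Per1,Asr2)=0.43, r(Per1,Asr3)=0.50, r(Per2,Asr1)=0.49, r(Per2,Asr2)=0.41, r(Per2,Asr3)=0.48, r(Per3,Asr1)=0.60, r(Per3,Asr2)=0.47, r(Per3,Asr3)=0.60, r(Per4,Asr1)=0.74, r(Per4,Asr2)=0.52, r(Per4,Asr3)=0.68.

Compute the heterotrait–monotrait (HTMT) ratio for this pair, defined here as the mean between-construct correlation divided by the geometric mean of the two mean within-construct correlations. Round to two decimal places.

Mean between = 6.49/12 = 0.5408.
Mean within-Per = 3.03/6 = 0.5050; mean within-Asr = 1.97/3 = 0.6567.
Geometric mean = √(0.5050 × 0.6567) = 0.5759.
HTMT = 0.5408 / 0.5759 = 0.94.

0.94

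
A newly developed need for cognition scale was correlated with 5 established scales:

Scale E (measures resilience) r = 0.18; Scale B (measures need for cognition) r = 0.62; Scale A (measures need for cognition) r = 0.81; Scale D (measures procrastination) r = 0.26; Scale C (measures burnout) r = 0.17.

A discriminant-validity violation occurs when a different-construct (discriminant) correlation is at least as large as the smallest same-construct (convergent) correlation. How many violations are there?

0

Convergent (same construct = need for cognition): Scale B, Scale A.
Smallest convergent = 0.62. Discriminant values: 0.18, 0.26, 0.17; count ≥ 0.62 → 0.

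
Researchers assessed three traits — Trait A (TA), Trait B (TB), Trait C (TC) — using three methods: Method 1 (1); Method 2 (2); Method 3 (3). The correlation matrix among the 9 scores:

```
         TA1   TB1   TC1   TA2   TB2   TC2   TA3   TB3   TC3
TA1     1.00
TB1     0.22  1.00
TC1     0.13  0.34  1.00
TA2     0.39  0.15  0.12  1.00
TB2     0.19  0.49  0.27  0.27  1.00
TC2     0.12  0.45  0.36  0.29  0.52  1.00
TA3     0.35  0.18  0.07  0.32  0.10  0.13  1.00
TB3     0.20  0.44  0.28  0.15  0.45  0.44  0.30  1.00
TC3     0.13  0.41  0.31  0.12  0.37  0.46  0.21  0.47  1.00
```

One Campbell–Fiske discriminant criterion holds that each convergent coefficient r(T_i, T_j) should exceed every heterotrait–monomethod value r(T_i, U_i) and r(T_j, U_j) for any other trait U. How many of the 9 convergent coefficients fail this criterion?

6

Each convergent coefficient versus the relevant comparison correlations:
TA (methods 1·2): 0.39 vs {0.22, 0.27, 0.13, 0.29} → pass.
TA (methods 1·3): 0.35 vs {0.22, 0.30, 0.13, 0.21} → pass.
TA (methods 2·3): 0.32 vs {0.27, 0.30, 0.29, 0.21} → pass.
TB (methods 1·2): 0.49 vs {0.22, 0.27, 0.34, 0.52} → fail.
TB (methods 1·3): 0.44 vs {0.22, 0.30, 0.34, 0.47} → fail.
TB (methods 2·3): 0.45 vs {0.27, 0.30, 0.52, 0.47} → fail.
TC (methods 1·2): 0.36 vs {0.13, 0.29, 0.34, 0.52} → fail.
TC (methods 1·3): 0.31 vs {0.13, 0.21, 0.34, 0.47} → fail.
TC (methods 2·3): 0.46 vs {0.29, 0.21, 0.52, 0.47} → fail.
6 of 9 fail.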